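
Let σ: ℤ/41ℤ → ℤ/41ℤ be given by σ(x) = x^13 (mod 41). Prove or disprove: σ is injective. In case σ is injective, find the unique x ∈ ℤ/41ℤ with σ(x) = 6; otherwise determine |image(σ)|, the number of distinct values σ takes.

15

Since 41 is prime, the nonzero elements of ℤ/41ℤ form a cyclic group of order 40.
As gcd(13, 40) = 1, raising to the 13th power is a bijection on this group: if s^13 ≡ t^13 then (st^{−1})^13 = 1, and the only element of order dividing gcd(13, 40) = 1 is 1, so s = t.
With σ(0) = 0 this makes σ injective on all of ℤ/41ℤ, hence bijective (finite equal-size domain and codomain). In particular σ is injective.
Since σ is injective, we find the preimage of 6. The inverse of x ↦ x^13 on (ℤ/41ℤ)^× is x ↦ x^37, because 13·37 = 481 = 12·40 + 1 ≡ 1 (mod 40) and x^{40} = 1 for x ≠ 0 (Fermat). So σ⁻¹(6) = 6^37 mod 41.
Repeated squaring mod 41: 6^1 ≡ 6, 6^2 ≡ 6² = 36, 6^4 ≡ 36² = 1296 ≡ 25, 6^8 ≡ 25² = 625 ≡ 10, 6^16 ≡ 10² = 100 ≡ 18, 6^32 ≡ 18² = 324 ≡ 37. Since 37 = 32 + 4 + 1, 6^37 ≡ 37·25·6: 37·25 = 925 ≡ 23, then 23·6 = 138 ≡ 15. So 6^37 ≡ 15 (mod 41).
Hence σ⁻¹(6) = 15.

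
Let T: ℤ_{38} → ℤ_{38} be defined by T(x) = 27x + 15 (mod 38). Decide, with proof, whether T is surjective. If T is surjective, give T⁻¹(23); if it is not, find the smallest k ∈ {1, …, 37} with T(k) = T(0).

Since gcd(27, 38) = 1, 27 is invertible modulo 38. Euclid's algorithm: 38 = 1·27 + 11, 27 = 2·11 + 5, 11 = 2·5 + 1; back-substituting gives 1 = 31·27 − 22·38, so 27⁻¹ ≡ 31 (mod 38).
Then y ↦ 31(y − 15) is a two-sided inverse to T, so every y ∈ ℤ_{38} has a preimage.
Therefore T is surjective.
Since T is surjective, we find T⁻¹(23): we need 27x ≡ 23 − 15 ≡ 8 (mod 38). Using 27⁻¹ = 31: x ≡ 31·8 = 248 = 6·38 + 20, so x = 20.
Check: T(20) = 27·20 + 15 = 555 = 14·38 + 23 ≡ 23 (mod 38).

20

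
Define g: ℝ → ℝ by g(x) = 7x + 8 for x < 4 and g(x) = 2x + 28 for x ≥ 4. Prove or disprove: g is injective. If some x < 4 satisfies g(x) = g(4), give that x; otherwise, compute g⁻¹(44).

Both pieces are strictly increasing (slopes 7 and 2), so each is injective on its own interval.
The left piece maps (−∞, 4) onto (−∞, 36); the right piece maps [4, ∞) onto [36, ∞).
These images are disjoint, so no value is attained by both pieces. Hence g is injective.
Because the two images are disjoint, no x < 4 has g(x) = g(4), so we compute g⁻¹(44): 44 lies in [36, ∞), so solve 2x + 28 = 44: x = (44 − 28)/2 = 8.

8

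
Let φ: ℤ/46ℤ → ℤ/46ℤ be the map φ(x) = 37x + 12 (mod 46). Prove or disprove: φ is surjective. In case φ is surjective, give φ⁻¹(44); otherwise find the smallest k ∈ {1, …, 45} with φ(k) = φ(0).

22

By definition, φ is surjective if every y in the codomain equals φ(x) for some x in the domain.
Since gcd(37, 46) = 1, 37 is invertible modulo 46. Euclid's algorithm: 46 = 1·37 + 9, 37 = 4·9 + 1; back-substituting gives 1 = 5·37 − 4·46, so 37⁻¹ ≡ 5 (mod 46).
Then y ↦ 5(y − 12) is a two-sided inverse to φ, so every y ∈ ℤ/46ℤ has a preimage.
Thus φ is surjective.
Since φ is surjective, we compute φ⁻¹(44): solve 37x + 12 ≡ 44 (mod 46), i.e. 37x ≡ 32 (mod 46).
Multiplying by 37⁻¹ = 5 gives x ≡ 5·32 = 160 = 3·46 + 22 ≡ 22 (mod 46).
Check: φ(22) = 37·22 + 12 = 826 = 17·46 + 44 ≡ 44 (mod 46).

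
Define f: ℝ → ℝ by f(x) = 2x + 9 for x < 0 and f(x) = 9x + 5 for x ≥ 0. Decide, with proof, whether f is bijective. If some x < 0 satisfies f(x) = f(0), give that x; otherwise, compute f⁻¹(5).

-2

Both pieces are strictly increasing (slopes 2 and 9), so each is injective on its own interval.
The left piece maps (−∞, 0) onto (−∞, 9); the right piece maps [0, ∞) onto [5, ∞).
These images overlap. In particular f(0) = 5 (right piece), and solving 2x + 9 = 5 on the left piece gives x = −2 < 0.
So f(−2) = f(0) with −2 ≠ 0, and f is not injective, hence not bijective. This x = −2 is the requested value below 0.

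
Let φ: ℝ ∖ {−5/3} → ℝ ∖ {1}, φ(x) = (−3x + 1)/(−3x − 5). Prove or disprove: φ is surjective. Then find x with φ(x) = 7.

-2

For any y ≠ 1, solving y(−3x − 5) = −3x + 1 for x gives a well-defined x ≠ −5/3. So φ is surjective.
Solving φ(x) = 7: cross-multiplying gives −3x + 1 = 7(−3x − 5), which rearranges to 18x = −36, so x = −2.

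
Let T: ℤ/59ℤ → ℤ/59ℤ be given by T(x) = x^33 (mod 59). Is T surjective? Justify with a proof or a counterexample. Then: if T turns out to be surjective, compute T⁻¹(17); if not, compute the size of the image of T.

21

Since 59 is prime, the nonzero elements of ℤ/59ℤ form a cyclic group of order 58.
As gcd(33, 58) = 1, raising to the 33rd power is a bijection on this group: if x_1^33 ≡ x_2^33 then (x_1x_2^{−1})^33 = 1, and the only element of order dividing gcd(33, 58) = 1 is 1, so x_1 = x_2.
With T(0) = 0 this makes T injective on all of ℤ/59ℤ, hence bijective (finite equal-size domain and codomain). In particular T is surjective.
Since T is surjective, we find the preimage of 17. The inverse of x ↦ x^33 on (ℤ/59ℤ)^× is x ↦ x^51, because 33·51 = 1683 = 29·58 + 1 ≡ 1 (mod 58) and x^{58} = 1 for x ≠ 0 (Fermat). So T⁻¹(17) = 17^51 mod 59.
Repeated squaring mod 59: 17^1 ≡ 17, 17^2 ≡ 17² = 289 ≡ 53, 17^4 ≡ 53² = 2809 ≡ 36, 17^8 ≡ 36² = 1296 ≡ 57, 17^16 ≡ 57² = 3249 ≡ 4, 17^32 ≡ 4² = 16. Since 51 = 32 + 16 + 2 + 1, 17^51 ≡ 16·4·53·17: 16·4 = 64 ≡ 5, then 5·53 = 265 ≡ 29, then 29·17 = 493 ≡ 21. So 17^51 ≡ 21 (mod 59).
Hence T⁻¹(17) = 21.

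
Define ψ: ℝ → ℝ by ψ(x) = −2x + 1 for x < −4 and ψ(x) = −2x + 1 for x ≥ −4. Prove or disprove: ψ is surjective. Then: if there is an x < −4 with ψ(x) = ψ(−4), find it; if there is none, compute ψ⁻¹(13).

Both pieces are strictly decreasing (slopes −2 and −2), so each is injective on its own interval.
The left piece maps (−∞, −4) onto (9, ∞); the right piece maps [−4, ∞) onto (−∞, 9].
These images together cover ℝ, so ψ is surjective.
Because the two images are disjoint, no x < −4 has ψ(x) = ψ(−4), so we compute ψ⁻¹(13): 13 lies in (9, ∞), so solve −2x + 1 = 13: x = (13 − 1)/(−2) = −6.

-6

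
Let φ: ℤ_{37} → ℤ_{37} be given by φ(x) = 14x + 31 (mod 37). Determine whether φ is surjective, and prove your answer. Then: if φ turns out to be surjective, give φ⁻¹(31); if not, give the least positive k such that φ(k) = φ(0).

Since gcd(14, 37) = 1, 14 is invertible modulo 37. Euclid's algorithm: 37 = 2·14 + 9, 14 = 1·9 + 5, 9 = 1·5 + 4, 5 = 1·4 + 1; back-substituting gives 1 = 8·14 − 3·37, so 14⁻¹ ≡ 8 (mod 37).
Then y ↦ 8(y − 31) is a two-sided inverse to φ, so every y ∈ ℤ_{37} has a preimage.
So φ is surjective.
Since φ is surjective, we find φ⁻¹(31): we need 14x ≡ 31 − 31 ≡ 0 (mod 37). Using 14⁻¹ = 8: x ≡ 8·0 = 0, so x = 0.
Check: φ(0) = 14·0 + 31 = 31 ≡ 31 (mod 37).

0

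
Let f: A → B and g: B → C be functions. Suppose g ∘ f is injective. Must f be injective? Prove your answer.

injective

Suppose f(u) = f(v). Applying g: (g ∘ f)(u) = (g ∘ f)(v). Since g ∘ f is injective, u = v. Therefore f is injective.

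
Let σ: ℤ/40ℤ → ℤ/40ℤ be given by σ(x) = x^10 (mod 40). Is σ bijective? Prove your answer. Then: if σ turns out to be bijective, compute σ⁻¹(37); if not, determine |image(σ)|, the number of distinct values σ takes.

6

σ(4): Repeated squaring mod 40: 4^1 ≡ 4, 4^2 ≡ 4² = 16, 4^4 ≡ 16² = 256 ≡ 16, 4^8 ≡ 16² = 256 ≡ 16. Since 10 = 8 + 2, 4^10 ≡ 16·16: 16·16 = 256 ≡ 16. So 4^10 ≡ 16 (mod 40).
σ(6): Repeated squaring mod 40: 6^1 ≡ 6, 6^2 ≡ 6² = 36, 6^4 ≡ 36² = 1296 ≡ 16, 6^8 ≡ 16² = 256 ≡ 16. Since 10 = 8 + 2, 6^10 ≡ 16·36: 16·36 = 576 ≡ 16. So 6^10 ≡ 16 (mod 40).
So σ(4) = σ(6) = 16 while 4 ≠ 6, therefore σ is not injective, hence not bijective.
Since σ is not bijective, we determine |image(σ)|. Computing x^10 mod 40 for each x (by repeated squaring, reducing mod 40 at every step), the values σ(0), σ(1), …, σ(39) are: 0, 1, 24, 9, 16, 25, 16, 9, 24, 1, 0, 1, 24, 9, 16, 25, 16, 9, 24, 1, 0, 1, 24, 9, 16, 25, 16, 9, 24, 1, 0, 1, 24, 9, 16, 25, 16, 9, 24, 1.
The distinct values are {0, 1, 9, 16, 24, 25}; there are 6 of them.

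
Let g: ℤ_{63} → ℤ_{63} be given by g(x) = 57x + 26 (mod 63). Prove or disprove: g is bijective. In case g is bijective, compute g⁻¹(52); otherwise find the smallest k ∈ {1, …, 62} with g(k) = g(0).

We have gcd(57, 63) = 3 > 1. Taking s = 0 and t = 21: g(0) = 26 and g(21) = 57·21 + 26 = 1223 ≡ 26 (mod 63).
So g(0) = g(21) while 0 ≠ 21, hence g is not injective, hence not bijective.
Since g is not bijective, we find the least positive k with g(k) = g(0): this means 57k ≡ 0 (mod 63), i.e. 63 ∣ 57k. Since gcd(57, 63) = 3, dividing through by 3 this holds exactly when 21 ∣ 19k, and as gcd(19, 21) = 1, exactly when 21 ∣ k.
The smallest positive such k is 21.

21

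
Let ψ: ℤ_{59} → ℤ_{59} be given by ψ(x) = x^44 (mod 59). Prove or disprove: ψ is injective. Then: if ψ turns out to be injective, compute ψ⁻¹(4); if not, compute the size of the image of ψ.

30

ψ(29): Repeated squaring mod 59: 29^1 ≡ 29, 29^2 ≡ 29² = 841 ≡ 15, 29^4 ≡ 15² = 225 ≡ 48, 29^8 ≡ 48² = 2304 ≡ 3, 29^16 ≡ 3² = 9, 29^32 ≡ 9² = 81 ≡ 22. Since 44 = 32 + 8 + 4, 29^44 ≡ 22·3·48: 22·3 = 66 ≡ 7, then 7·48 = 336 ≡ 41. So 29^44 ≡ 41 (mod 59).
ψ(30): Repeated squaring mod 59: 30^1 ≡ 30, 30^2 ≡ 30² = 900 ≡ 15, 30^4 ≡ 15² = 225 ≡ 48, 30^8 ≡ 48² = 2304 ≡ 3, 30^16 ≡ 3² = 9, 30^32 ≡ 9² = 81 ≡ 22. Since 44 = 32 + 8 + 4, 30^44 ≡ 22·3·48: 22·3 = 66 ≡ 7, then 7·48 = 336 ≡ 41. So 30^44 ≡ 41 (mod 59).
So ψ(29) = ψ(30) = 41 while 29 ≠ 30, hence ψ is not injective.
Since ψ is not injective, we determine |image(ψ)|. Computing x^44 mod 59 for each x (by repeated squaring, reducing mod 59 at every step), the values ψ(0), ψ(1), …, ψ(58) are: 0, 1, 36, 48, 57, 51, 17, 19, 46, 3, 7, 15, 22, 20, 35, 29, 4, 28, 49, 45, 16, 27, 9, 53, 25, 5, 12, 26, 21, 41, 41, 21, 26, 12, 5, 25, 53, 9, 27, 16, 45, 49, 28, 4, 29, 35, 20, 22, 15, 7, 3, 46, 19, 17, 51, 57, 48, 36, 1.
The distinct values are {0, 1, 3, 4, 5, 7, 9, 12, 15, 16, 17, 19, 20, 21, 22, 25, 26, 27, 28, 29, 35, 36, 41, 45, 46, 48, 49, 51, 53, 57}; there are 30 of them.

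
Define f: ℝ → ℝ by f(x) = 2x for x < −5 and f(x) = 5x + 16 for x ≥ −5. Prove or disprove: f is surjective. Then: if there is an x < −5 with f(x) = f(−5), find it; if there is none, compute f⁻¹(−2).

Both pieces are strictly increasing (slopes 2 and 5), so each is injective on its own interval.
The left piece maps (−∞, −5) onto (−∞, −10); the right piece maps [−5, ∞) onto [−9, ∞).
The union (−∞, −10) ∪ [−9, ∞) omits the interval between −10 and −9; in particular −10 has no preimage. So f is not surjective.
Because the two images are disjoint, no x < −5 has f(x) = f(−5), so we compute f⁻¹(−2): −2 lies in [−9, ∞), so solve 5x + 16 = −2: x = (−2 − 16)/5 = −18/5.

-18/5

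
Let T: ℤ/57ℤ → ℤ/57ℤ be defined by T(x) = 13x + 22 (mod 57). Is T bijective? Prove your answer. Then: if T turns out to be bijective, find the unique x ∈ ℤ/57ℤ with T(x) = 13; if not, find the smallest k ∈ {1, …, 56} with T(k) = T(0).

30

By definition, injectivity means: for all a, b in the domain, T(a) = T(b) implies a = b.
If T(a) = T(b), then 13a ≡ 13b (mod 57). Because gcd(13, 57) = 1, we may cancel 13 to get a ≡ b (mod 57).
We now compute 13⁻¹ mod 57 explicitly. Euclid's algorithm: 57 = 4·13 + 5, 13 = 2·5 + 3, 5 = 1·3 + 2, 3 = 1·2 + 1; back-substituting gives 1 = 22·13 − 5·57, so 13⁻¹ ≡ 22 (mod 57).
For any y ∈ ℤ/57ℤ, x = 22(y − 22) mod 57 satisfies T(x) = 13·22(y − 22) + 22 ≡ y (since 13·22 ≡ 1 mod 57). So every y has a preimage.
So T is bijective.
Since T is bijective, we compute T⁻¹(13): solve 13x + 22 ≡ 13 (mod 57), i.e. 13x ≡ 48 (mod 57).
Multiplying by 13⁻¹ = 22 gives x ≡ 22·48 = 1056 = 18·57 + 30 ≡ 30 (mod 57).
Check: T(30) = 13·30 + 22 = 412 = 7·57 + 13 ≡ 13 (mod 57).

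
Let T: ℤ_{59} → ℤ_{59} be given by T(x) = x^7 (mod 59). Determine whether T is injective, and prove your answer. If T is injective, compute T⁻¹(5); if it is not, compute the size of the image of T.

27

Since 59 is prime, the nonzero elements of ℤ_{59} form a cyclic group of order 58.
As gcd(7, 58) = 1, raising to the 7th power is a bijection on this group: if u^7 ≡ v^7 then (uv^{−1})^7 = 1, and the only element of order dividing gcd(7, 58) = 1 is 1, so u = v.
With T(0) = 0 this makes T injective on all of ℤ_{59}, hence bijective (finite equal-size domain and codomain). In particular T is injective.
Since T is injective, we find the preimage of 5. The inverse of x ↦ x^7 on (ℤ_{59})^× is x ↦ x^25, because 7·25 = 175 = 3·58 + 1 ≡ 1 (mod 58) and x^{58} = 1 for x ≠ 0 (Fermat). So T⁻¹(5) = 5^25 mod 59.
Repeated squaring mod 59: 5^1 ≡ 5, 5^2 ≡ 5² = 25, 5^4 ≡ 25² = 625 ≡ 35, 5^8 ≡ 35² = 1225 ≡ 45, 5^16 ≡ 45² = 2025 ≡ 19. Since 25 = 16 + 8 + 1, 5^25 ≡ 19·45·5: 19·45 = 855 ≡ 29, then 29·5 = 145 ≡ 27. So 5^25 ≡ 27 (mod 59).
Hence T⁻¹(5) = 27.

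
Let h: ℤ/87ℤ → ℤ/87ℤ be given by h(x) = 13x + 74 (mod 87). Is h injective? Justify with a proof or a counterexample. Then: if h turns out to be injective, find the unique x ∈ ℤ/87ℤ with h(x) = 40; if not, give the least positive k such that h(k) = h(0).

Recall: injectivity means: for all u, v in the domain, h(u) = h(v) implies u = v.
If h(u) = h(v), then 13u ≡ 13v (mod 87). Because gcd(13, 87) = 1, we may cancel 13 to get u ≡ v (mod 87).
Therefore h is injective.
We now compute 13⁻¹ mod 87 explicitly. Euclid's algorithm: 87 = 6·13 + 9, 13 = 1·9 + 4, 9 = 2·4 + 1; back-substituting gives 1 = 67·13 − 10·87, so 13⁻¹ ≡ 67 (mod 87).
Since h is injective, we find h⁻¹(40): we need 13x ≡ 40 − 74 ≡ 53 (mod 87). Using 13⁻¹ = 67: x ≡ 67·53 = 3551 = 40·87 + 71, so x = 71.
Check: h(71) = 13·71 + 74 = 997 = 11·87 + 40 ≡ 40 (mod 87).

71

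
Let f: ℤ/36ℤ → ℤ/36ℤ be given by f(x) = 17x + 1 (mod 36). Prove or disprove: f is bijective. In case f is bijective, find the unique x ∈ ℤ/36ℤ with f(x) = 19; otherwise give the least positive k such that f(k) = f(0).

Suppose f(a) = f(b) in ℤ/36ℤ. Then 17a + 1 ≡ 17b + 1 (mod 36), therefore 17(a − b) ≡ 0 (mod 36).
Since gcd(17, 36) = 1, 17 is invertible modulo 36, thus a − b ≡ 0 (mod 36), i.e. a = b.
We now compute 17⁻¹ mod 36 explicitly. Euclid's algorithm: 36 = 2·17 + 2, 17 = 8·2 + 1; back-substituting gives 1 = 17·17 − 8·36, so 17⁻¹ ≡ 17 (mod 36).
For any y ∈ ℤ/36ℤ, x = 17(y − 1) mod 36 satisfies f(x) = 17·17(y − 1) + 1 ≡ y (since 17·17 ≡ 1 mod 36). So every y has a preimage.
Hence f is bijective.
Since f is bijective, we find f⁻¹(19): we need 17x ≡ 19 − 1 ≡ 18 (mod 36). Using 17⁻¹ = 17: x ≡ 17·18 = 306 = 8·36 + 18, so x = 18.
Check: f(18) = 17·18 + 1 = 307 = 8·36 + 19 ≡ 19 (mod 36).

18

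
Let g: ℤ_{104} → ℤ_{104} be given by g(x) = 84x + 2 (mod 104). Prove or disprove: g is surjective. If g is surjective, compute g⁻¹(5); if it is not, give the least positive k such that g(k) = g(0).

26

Recall that g is surjective if every y in the codomain equals g(x) for some x in the domain.
Since gcd(84, 104) = 4, we have 84x ≡ 0 (mod 4) for all x, so g(x) ≡ 2 (mod 4).
But 0 ≢ 2 (mod 4), so 0 ∈ ℤ_{104} has no preimage. So g is not surjective.
Since g is not surjective, we find the least positive k with g(k) = g(0): this means 84k ≡ 0 (mod 104), i.e. 104 ∣ 84k. Since gcd(84, 104) = 4, dividing through by 4 this holds exactly when 26 ∣ 21k, and as gcd(21, 26) = 1, exactly when 26 ∣ k.
The smallest positive such k is 26.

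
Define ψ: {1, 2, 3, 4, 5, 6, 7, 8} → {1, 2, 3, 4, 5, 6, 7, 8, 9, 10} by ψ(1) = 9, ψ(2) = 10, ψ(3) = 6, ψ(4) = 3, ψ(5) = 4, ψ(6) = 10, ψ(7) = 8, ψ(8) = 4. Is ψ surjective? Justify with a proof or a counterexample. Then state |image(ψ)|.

6

No element maps to 1, so ψ is not surjective.
The image of ψ is {3, 4, 6, 8, 9, 10}, which has 6 elements.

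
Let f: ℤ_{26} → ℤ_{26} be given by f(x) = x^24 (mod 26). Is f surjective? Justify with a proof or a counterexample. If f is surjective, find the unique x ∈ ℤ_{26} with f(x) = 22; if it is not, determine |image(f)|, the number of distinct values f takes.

4

f(1) = 1^24 = 1.
f(3): Repeated squaring mod 26: 3^1 ≡ 3, 3^2 ≡ 3² = 9, 3^4 ≡ 9² = 81 ≡ 3, 3^8 ≡ 3² = 9, 3^16 ≡ 9² = 81 ≡ 3. Since 24 = 16 + 8, 3^24 ≡ 3·9: 3·9 = 27 ≡ 1. So 3^24 ≡ 1 (mod 26).
So f(1) = f(3) = 1 while 1 ≠ 3, thus f is not injective.
A non-injective map from the 26-element set ℤ_{26} to itself takes at most 25 distinct values, so it cannot be surjective. So f is not surjective.
Since f is not surjective, we determine |image(f)|. Computing x^24 mod 26 for each x (by repeated squaring, reducing mod 26 at every step), the values f(0), f(1), …, f(25) are: 0, 1, 14, 1, 14, 1, 14, 1, 14, 1, 14, 1, 14, 13, 14, 1, 14, 1, 14, 1, 14, 1, 14, 1, 14, 1.
The distinct values are {0, 1, 13, 14}; there are 4 of them.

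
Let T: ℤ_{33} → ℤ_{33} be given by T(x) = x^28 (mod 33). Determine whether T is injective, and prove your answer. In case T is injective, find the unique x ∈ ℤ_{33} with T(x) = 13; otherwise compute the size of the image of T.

12

T(4): Repeated squaring mod 33: 4^1 ≡ 4, 4^2 ≡ 4² = 16, 4^4 ≡ 16² = 256 ≡ 25, 4^8 ≡ 25² = 625 ≡ 31, 4^16 ≡ 31² = 961 ≡ 4. Since 28 = 16 + 8 + 4, 4^28 ≡ 4·31·25: 4·31 = 124 ≡ 25, then 25·25 = 625 ≡ 31. So 4^28 ≡ 31 (mod 33).
T(7): Repeated squaring mod 33: 7^1 ≡ 7, 7^2 ≡ 7² = 49 ≡ 16, 7^4 ≡ 16² = 256 ≡ 25, 7^8 ≡ 25² = 625 ≡ 31, 7^16 ≡ 31² = 961 ≡ 4. Since 28 = 16 + 8 + 4, 7^28 ≡ 4·31·25: 4·31 = 124 ≡ 25, then 25·25 = 625 ≡ 31. So 7^28 ≡ 31 (mod 33).
So T(4) = T(7) = 31 while 4 ≠ 7, therefore T is not injective.
Since T is not injective, we determine |image(T)|. Computing x^28 mod 33 for each x (by repeated squaring, reducing mod 33 at every step), the values T(0), T(1), …, T(32) are: 0, 1, 25, 27, 31, 4, 15, 31, 16, 3, 1, 22, 12, 25, 16, 9, 4, 4, 9, 16, 25, 12, 22, 1, 3, 16, 31, 15, 4, 31, 27, 25, 1.
The distinct values are {0, 1, 3, 4, 9, 12, 15, 16, 22, 25, 27, 31}; there are 12 of them.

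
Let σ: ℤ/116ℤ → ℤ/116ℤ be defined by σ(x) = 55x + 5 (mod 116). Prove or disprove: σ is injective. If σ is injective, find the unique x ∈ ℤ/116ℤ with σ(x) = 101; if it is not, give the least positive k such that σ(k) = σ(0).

Recall: injectivity means: for all u, v in the domain, σ(u) = σ(v) implies u = v.
If σ(u) = σ(v), then 55u ≡ 55v (mod 116). Because gcd(55, 116) = 1, we may cancel 55 to get u ≡ v (mod 116).
Hence σ is injective.
We now compute 55⁻¹ mod 116 explicitly. Euclid's algorithm: 116 = 2·55 + 6, 55 = 9·6 + 1; back-substituting gives 1 = 19·55 − 9·116, so 55⁻¹ ≡ 19 (mod 116).
Since σ is injective, we find σ⁻¹(101): we need 55x ≡ 101 − 5 ≡ 96 (mod 116). Using 55⁻¹ = 19: x ≡ 19·96 = 1824 = 15·116 + 84, so x = 84.
Check: σ(84) = 55·84 + 5 = 4625 = 39·116 + 101 ≡ 101 (mod 116).

84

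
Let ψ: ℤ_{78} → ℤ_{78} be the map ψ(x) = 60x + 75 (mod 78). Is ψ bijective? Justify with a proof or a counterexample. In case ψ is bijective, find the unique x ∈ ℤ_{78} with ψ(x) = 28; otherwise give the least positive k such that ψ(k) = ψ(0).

We have gcd(60, 78) = 6 > 1. Taking u = 0 and v = 13: ψ(0) = 75 and ψ(13) = 60·13 + 75 = 855 ≡ 75 (mod 78).
So ψ(0) = ψ(13) while 0 ≠ 13, hence ψ is not injective, hence not bijective.
Since ψ is not bijective, we find the least positive k with ψ(k) = ψ(0): this means 60k ≡ 0 (mod 78), i.e. 78 ∣ 60k. Since gcd(60, 78) = 6, dividing through by 6 this holds exactly when 13 ∣ 10k, and as gcd(10, 13) = 1, exactly when 13 ∣ k.
The smallest positive such k is 13.

13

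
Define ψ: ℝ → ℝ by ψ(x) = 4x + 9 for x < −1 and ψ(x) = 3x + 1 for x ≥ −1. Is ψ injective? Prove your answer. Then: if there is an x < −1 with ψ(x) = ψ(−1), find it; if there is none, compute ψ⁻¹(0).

-11/4

Both pieces are strictly increasing (slopes 4 and 3), so each is injective on its own interval.
The left piece maps (−∞, −1) onto (−∞, 5); the right piece maps [−1, ∞) onto [−2, ∞).
These images overlap. In particular ψ(−1) = −2 (right piece), and solving 4x + 9 = −2 on the left piece gives x = −11/4 < −1.
So ψ(−11/4) = ψ(−1) with −11/4 ≠ −1, and ψ is not injective. This x = −11/4 is the requested value below −1.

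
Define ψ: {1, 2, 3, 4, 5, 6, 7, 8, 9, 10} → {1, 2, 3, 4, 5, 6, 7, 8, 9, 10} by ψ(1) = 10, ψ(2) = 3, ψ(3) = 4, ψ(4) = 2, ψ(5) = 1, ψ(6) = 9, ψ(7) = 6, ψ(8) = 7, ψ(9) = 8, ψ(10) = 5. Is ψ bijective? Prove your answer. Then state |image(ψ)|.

10

The values 10, 3, 4, 2, 1, 9, 6, 7, 8, 5 are a permutation of {1, 2, 3, 4, 5, 6, 7, 8, 9, 10}: each element appears exactly once.
So ψ is injective and surjective, hence bijective.
The image of ψ is {1, 2, 3, 4, 5, 6, 7, 8, 9, 10}, which has 10 elements.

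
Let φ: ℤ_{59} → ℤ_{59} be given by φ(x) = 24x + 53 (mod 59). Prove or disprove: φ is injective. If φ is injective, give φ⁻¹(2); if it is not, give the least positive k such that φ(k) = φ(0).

If φ(u) = φ(v), then 24u ≡ 24v (mod 59). Because gcd(24, 59) = 1, we may cancel 24 to get u ≡ v (mod 59).
Thus φ is injective.
We now compute 24⁻¹ mod 59 explicitly. Euclid's algorithm: 59 = 2·24 + 11, 24 = 2·11 + 2, 11 = 5·2 + 1; back-substituting gives 1 = 32·24 − 13·59, so 24⁻¹ ≡ 32 (mod 59).
Since φ is injective, we compute φ⁻¹(2): solve 24x + 53 ≡ 2 (mod 59), i.e. 24x ≡ 8 (mod 59).
Multiplying by 24⁻¹ = 32 gives x ≡ 32·8 = 256 = 4·59 + 20 ≡ 20 (mod 59).
Check: φ(20) = 24·20 + 53 = 533 = 9·59 + 2 ≡ 2 (mod 59).

20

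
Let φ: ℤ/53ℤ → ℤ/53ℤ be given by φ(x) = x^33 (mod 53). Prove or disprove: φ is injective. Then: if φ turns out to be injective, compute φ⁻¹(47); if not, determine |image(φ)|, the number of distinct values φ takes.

Since 53 is prime, the nonzero elements of ℤ/53ℤ form a cyclic group of order 52.
As gcd(33, 52) = 1, raising to the 33rd power is a bijection on this group: if x_1^33 ≡ x_2^33 then (x_1x_2^{−1})^33 = 1, and the only element of order dividing gcd(33, 52) = 1 is 1, so x_1 = x_2.
With φ(0) = 0 this makes φ injective on all of ℤ/53ℤ, hence bijective (finite equal-size domain and codomain). In particular φ is injective.
Since φ is injective, we find the preimage of 47. The inverse of x ↦ x^33 on (ℤ/53ℤ)^× is x ↦ x^41, because 33·41 = 1353 = 26·52 + 1 ≡ 1 (mod 52) and x^{52} = 1 for x ≠ 0 (Fermat). So φ⁻¹(47) = 47^41 mod 53.
Repeated squaring mod 53: 47^1 ≡ 47, 47^2 ≡ 47² = 2209 ≡ 36, 47^4 ≡ 36² = 1296 ≡ 24, 47^8 ≡ 24² = 576 ≡ 46, 47^16 ≡ 46² = 2116 ≡ 49, 47^32 ≡ 49² = 2401 ≡ 16. Since 41 = 32 + 8 + 1, 47^41 ≡ 16·46·47: 16·46 = 736 ≡ 47, then 47·47 = 2209 ≡ 36. So 47^41 ≡ 36 (mod 53).
Hence φ⁻¹(47) = 36.

36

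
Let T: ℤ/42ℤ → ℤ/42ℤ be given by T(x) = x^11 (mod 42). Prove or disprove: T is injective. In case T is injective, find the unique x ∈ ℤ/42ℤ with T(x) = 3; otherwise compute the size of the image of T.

Computing x^11 mod 42 for each x (by repeated squaring, reducing mod 42 at every step), the values T(0), T(1), …, T(41) are: 0, 1, 32, 33, 16, 17, 6, 7, 8, 39, 40, 23, 24, 13, 14, 15, 4, 5, 30, 31, 20, 21, 22, 11, 12, 37, 38, 27, 28, 29, 18, 19, 2, 3, 34, 35, 36, 25, 26, 9, 10, 41.
Every element of ℤ/42ℤ appears exactly once in this list, so T is a bijection, and in particular injective.
Since T is injective, we read off the preimage of 3 from the same table: T(33) = 3, so T⁻¹(3) = 33.

33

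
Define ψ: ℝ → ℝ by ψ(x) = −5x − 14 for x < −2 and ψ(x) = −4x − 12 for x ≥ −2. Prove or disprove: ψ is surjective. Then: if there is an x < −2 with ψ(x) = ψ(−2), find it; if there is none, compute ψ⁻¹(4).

Both pieces are strictly decreasing (slopes −5 and −4), so each is injective on its own interval.
The left piece maps (−∞, −2) onto (−4, ∞); the right piece maps [−2, ∞) onto (−∞, −4].
These images together cover ℝ, so ψ is surjective.
Because the two images are disjoint, no x < −2 has ψ(x) = ψ(−2), so we compute ψ⁻¹(4): 4 lies in (−4, ∞), so solve −5x − 14 = 4: x = (4 + 14)/(−5) = −18/5.

-18/5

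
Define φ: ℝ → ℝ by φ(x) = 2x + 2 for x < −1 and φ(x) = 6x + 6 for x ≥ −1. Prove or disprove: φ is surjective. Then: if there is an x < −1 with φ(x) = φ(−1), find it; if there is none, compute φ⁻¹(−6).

Both pieces are strictly increasing (slopes 2 and 6), so each is injective on its own interval.
The left piece maps (−∞, −1) onto (−∞, 0); the right piece maps [−1, ∞) onto [0, ∞).
These images together cover ℝ, so φ is surjective.
Because the two images are disjoint, no x < −1 has φ(x) = φ(−1), so we compute φ⁻¹(−6): −6 lies in (−∞, 0), so solve 2x + 2 = −6: x = (−6 − 2)/2 = −4.

-4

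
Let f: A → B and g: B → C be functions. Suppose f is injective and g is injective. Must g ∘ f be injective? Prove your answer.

injective

Suppose (g ∘ f)(a) = (g ∘ f)(b), i.e. g(f(a)) = g(f(b)).
Since g is injective, f(a) = f(b). Since f is injective, a = b. Thus g ∘ f is injective.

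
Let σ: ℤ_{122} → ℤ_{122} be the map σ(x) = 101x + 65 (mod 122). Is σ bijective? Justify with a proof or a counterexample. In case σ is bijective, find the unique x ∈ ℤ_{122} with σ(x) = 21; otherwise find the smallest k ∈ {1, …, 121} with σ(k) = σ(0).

66

If σ(s) = σ(t), then 101s ≡ 101t (mod 122). Because gcd(101, 122) = 1, we may cancel 101 to get s ≡ t (mod 122).
We now compute 101⁻¹ mod 122 explicitly. Euclid's algorithm: 122 = 1·101 + 21, 101 = 4·21 + 17, 21 = 1·17 + 4, 17 = 4·4 + 1; back-substituting gives 1 = 29·101 − 24·122, so 101⁻¹ ≡ 29 (mod 122).
Then y ↦ 29(y − 65) is a two-sided inverse to σ, so every y ∈ ℤ_{122} has a preimage.
So σ is bijective.
Since σ is bijective, we find σ⁻¹(21): we need 101x ≡ 21 − 65 ≡ 78 (mod 122). Using 101⁻¹ = 29: x ≡ 29·78 = 2262 = 18·122 + 66, so x = 66.
Check: σ(66) = 101·66 + 65 = 6731 = 55·122 + 21 ≡ 21 (mod 122).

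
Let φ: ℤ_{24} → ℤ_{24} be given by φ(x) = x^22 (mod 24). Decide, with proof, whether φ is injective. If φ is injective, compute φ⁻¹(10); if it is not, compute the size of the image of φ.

4

φ(2): Repeated squaring mod 24: 2^1 ≡ 2, 2^2 ≡ 2² = 4, 2^4 ≡ 4² = 16, 2^8 ≡ 16² = 256 ≡ 16, 2^16 ≡ 16² = 256 ≡ 16. Since 22 = 16 + 4 + 2, 2^22 ≡ 16·16·4: 16·16 = 256 ≡ 16, then 16·4 = 64 ≡ 16. So 2^22 ≡ 16 (mod 24).
φ(4): Repeated squaring mod 24: 4^1 ≡ 4, 4^2 ≡ 4² = 16, 4^4 ≡ 16² = 256 ≡ 16, 4^8 ≡ 16² = 256 ≡ 16, 4^16 ≡ 16² = 256 ≡ 16. Since 22 = 16 + 4 + 2, 4^22 ≡ 16·16·16: 16·16 = 256 ≡ 16, then 16·16 = 256 ≡ 16. So 4^22 ≡ 16 (mod 24).
So φ(2) = φ(4) = 16 while 2 ≠ 4, hence φ is not injective.
Since φ is not injective, we determine |image(φ)|. Computing x^22 mod 24 for each x (by repeated squaring, reducing mod 24 at every step), the values φ(0), φ(1), …, φ(23) are: 0, 1, 16, 9, 16, 1, 0, 1, 16, 9, 16, 1, 0, 1, 16, 9, 16, 1, 0, 1, 16, 9, 16, 1.
The distinct values are {0, 1, 9, 16}; there are 4 of them.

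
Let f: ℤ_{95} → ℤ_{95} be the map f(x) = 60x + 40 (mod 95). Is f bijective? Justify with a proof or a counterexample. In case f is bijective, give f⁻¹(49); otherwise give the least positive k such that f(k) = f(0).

19

We have gcd(60, 95) = 5 > 1. Taking s = 0 and t = 19: f(0) = 40 and f(19) = 60·19 + 40 = 1180 ≡ 40 (mod 95).
So f(0) = f(19) while 0 ≠ 19, thus f is not injective, hence not bijective.
Since f is not bijective, we find the least positive k with f(k) = f(0): this means 60k ≡ 0 (mod 95), i.e. 95 ∣ 60k. Since gcd(60, 95) = 5, dividing through by 5 this holds exactly when 19 ∣ 12k, and as gcd(12, 19) = 1, exactly when 19 ∣ k.
The smallest positive such k is 19.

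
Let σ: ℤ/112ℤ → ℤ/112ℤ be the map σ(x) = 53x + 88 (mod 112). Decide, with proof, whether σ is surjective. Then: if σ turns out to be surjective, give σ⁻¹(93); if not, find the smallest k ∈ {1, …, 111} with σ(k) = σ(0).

Since gcd(53, 112) = 1, 53 is invertible modulo 112. Euclid's algorithm: 112 = 2·53 + 6, 53 = 8·6 + 5, 6 = 1·5 + 1; back-substituting gives 1 = 93·53 − 44·112, so 53⁻¹ ≡ 93 (mod 112).
Then y ↦ 93(y − 88) is a two-sided inverse to σ, so every y ∈ ℤ/112ℤ has a preimage.
Hence σ is surjective.
Since σ is surjective, we find σ⁻¹(93): we need 53x ≡ 93 − 88 ≡ 5 (mod 112). Using 53⁻¹ = 93: x ≡ 93·5 = 465 = 4·112 + 17, so x = 17.
Check: σ(17) = 53·17 + 88 = 989 = 8·112 + 93 ≡ 93 (mod 112).

17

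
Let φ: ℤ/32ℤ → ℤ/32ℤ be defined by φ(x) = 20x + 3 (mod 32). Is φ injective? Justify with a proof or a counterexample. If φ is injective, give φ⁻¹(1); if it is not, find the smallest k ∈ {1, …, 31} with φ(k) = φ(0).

8

By definition, φ is injective if φ(x_1) = φ(x_2) implies x_1 = x_2.
We have gcd(20, 32) = 4 > 1. Taking x_1 = 0 and x_2 = 8: φ(0) = 3 and φ(8) = 20·8 + 3 = 163 ≡ 3 (mod 32).
So φ(0) = φ(8) while 0 ≠ 8, so φ is not injective.
Since φ is not injective, we find the least positive k with φ(k) = φ(0): this means 20k ≡ 0 (mod 32), i.e. 32 ∣ 20k. Since gcd(20, 32) = 4, dividing through by 4 this holds exactly when 8 ∣ 5k, and as gcd(5, 8) = 1, exactly when 8 ∣ k.
The smallest positive such k is 8.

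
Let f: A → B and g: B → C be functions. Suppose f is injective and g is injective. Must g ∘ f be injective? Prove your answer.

injective

Suppose (g ∘ f)(x_1) = (g ∘ f)(x_2), i.e. g(f(x_1)) = g(f(x_2)).
Since g is injective, f(x_1) = f(x_2). Since f is injective, x_1 = x_2. Thus g ∘ f is injective.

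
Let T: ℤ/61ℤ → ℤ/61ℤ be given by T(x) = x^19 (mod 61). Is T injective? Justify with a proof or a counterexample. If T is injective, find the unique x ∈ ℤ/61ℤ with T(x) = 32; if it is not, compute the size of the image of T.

29

Since 61 is prime, the nonzero elements of ℤ/61ℤ form a cyclic group of order 60.
As gcd(19, 60) = 1, raising to the 19th power is a bijection on this group: if u^19 ≡ v^19 then (uv^{−1})^19 = 1, and the only element of order dividing gcd(19, 60) = 1 is 1, so u = v.
With T(0) = 0 this makes T injective on all of ℤ/61ℤ, hence bijective (finite equal-size domain and codomain). In particular T is injective.
Since T is injective, we find the preimage of 32. The inverse of x ↦ x^19 on (ℤ/61ℤ)^× is x ↦ x^19, because 19·19 = 361 = 6·60 + 1 ≡ 1 (mod 60) and x^{60} = 1 for x ≠ 0 (Fermat). So T⁻¹(32) = 32^19 mod 61.
Repeated squaring mod 61: 32^1 ≡ 32, 32^2 ≡ 32² = 1024 ≡ 48, 32^4 ≡ 48² = 2304 ≡ 47, 32^8 ≡ 47² = 2209 ≡ 13, 32^16 ≡ 13² = 169 ≡ 47. Since 19 = 16 + 2 + 1, 32^19 ≡ 47·48·32: 47·48 = 2256 ≡ 60, then 60·32 = 1920 ≡ 29. So 32^19 ≡ 29 (mod 61).
Hence T⁻¹(32) = 29.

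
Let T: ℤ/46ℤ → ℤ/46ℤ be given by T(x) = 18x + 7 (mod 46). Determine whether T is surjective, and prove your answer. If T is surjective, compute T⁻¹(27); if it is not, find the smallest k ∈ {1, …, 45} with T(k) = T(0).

By definition, T is surjective if every y in the codomain equals T(x) for some x in the domain.
Since gcd(18, 46) = 2, we have 18x ≡ 0 (mod 2) for all x, so T(x) ≡ 1 (mod 2).
But 0 ≢ 1 (mod 2), so 0 ∈ ℤ/46ℤ has no preimage. Thus T is not surjective.
Since T is not surjective, we find the least positive k with T(k) = T(0): this means 18k ≡ 0 (mod 46), i.e. 46 ∣ 18k. Since gcd(18, 46) = 2, dividing through by 2 this holds exactly when 23 ∣ 9k, and as gcd(9, 23) = 1, exactly when 23 ∣ k.
The smallest positive such k is 23.

23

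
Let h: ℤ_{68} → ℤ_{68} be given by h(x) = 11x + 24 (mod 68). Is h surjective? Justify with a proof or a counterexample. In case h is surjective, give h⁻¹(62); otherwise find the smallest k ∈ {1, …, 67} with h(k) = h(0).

Since gcd(11, 68) = 1, 11 is invertible modulo 68. Euclid's algorithm: 68 = 6·11 + 2, 11 = 5·2 + 1; back-substituting gives 1 = 31·11 − 5·68, so 11⁻¹ ≡ 31 (mod 68).
Then y ↦ 31(y − 24) is a two-sided inverse to h, so every y ∈ ℤ_{68} has a preimage.
Thus h is surjective.
Since h is surjective, we find h⁻¹(62): we need 11x ≡ 62 − 24 ≡ 38 (mod 68). Using 11⁻¹ = 31: x ≡ 31·38 = 1178 = 17·68 + 22, so x = 22.
Check: h(22) = 11·22 + 24 = 266 = 3·68 + 62 ≡ 62 (mod 68).

22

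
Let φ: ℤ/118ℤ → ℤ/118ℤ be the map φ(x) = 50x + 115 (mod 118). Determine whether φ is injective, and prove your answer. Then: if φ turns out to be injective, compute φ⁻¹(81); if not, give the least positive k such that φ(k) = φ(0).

59

By definition, φ is injective if φ(u) = φ(v) implies u = v.
We have gcd(50, 118) = 2 > 1. Taking u = 0 and v = 59: φ(0) = 115 and φ(59) = 50·59 + 115 = 3065 ≡ 115 (mod 118).
So φ(0) = φ(59) while 0 ≠ 59, hence φ is not injective.
Since φ is not injective, we find the least positive k with φ(k) = φ(0): this means 50k ≡ 0 (mod 118), i.e. 118 ∣ 50k. Since gcd(50, 118) = 2, dividing through by 2 this holds exactly when 59 ∣ 25k, and as gcd(25, 59) = 1, exactly when 59 ∣ k.
The smallest positive such k is 59.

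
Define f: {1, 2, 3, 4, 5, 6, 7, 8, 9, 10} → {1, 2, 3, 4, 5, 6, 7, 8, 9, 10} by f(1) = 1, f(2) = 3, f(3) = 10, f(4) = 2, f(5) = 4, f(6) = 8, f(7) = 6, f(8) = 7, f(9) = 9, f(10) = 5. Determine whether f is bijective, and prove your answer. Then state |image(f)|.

The values 1, 3, 10, 2, 4, 8, 6, 7, 9, 5 are a permutation of {1, 2, 3, 4, 5, 6, 7, 8, 9, 10}: each element appears exactly once.
So f is injective and surjective, hence bijective.
The image of f is {1, 2, 3, 4, 5, 6, 7, 8, 9, 10}, which has 10 elements.

10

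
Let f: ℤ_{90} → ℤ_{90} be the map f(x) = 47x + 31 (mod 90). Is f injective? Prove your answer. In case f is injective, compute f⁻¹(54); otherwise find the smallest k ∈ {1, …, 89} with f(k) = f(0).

79

If f(a) = f(b), then 47a ≡ 47b (mod 90). Because gcd(47, 90) = 1, we may cancel 47 to get a ≡ b (mod 90).
So f is injective.
We now compute 47⁻¹ mod 90 explicitly. Euclid's algorithm: 90 = 1·47 + 43, 47 = 1·43 + 4, 43 = 10·4 + 3, 4 = 1·3 + 1; back-substituting gives 1 = 23·47 − 12·90, so 47⁻¹ ≡ 23 (mod 90).
Since f is injective, we compute f⁻¹(54): solve 47x + 31 ≡ 54 (mod 90), i.e. 47x ≡ 23 (mod 90).
Multiplying by 47⁻¹ = 23 gives x ≡ 23·23 = 529 = 5·90 + 79 ≡ 79 (mod 90).
Check: f(79) = 47·79 + 31 = 3744 = 41·90 + 54 ≡ 54 (mod 90).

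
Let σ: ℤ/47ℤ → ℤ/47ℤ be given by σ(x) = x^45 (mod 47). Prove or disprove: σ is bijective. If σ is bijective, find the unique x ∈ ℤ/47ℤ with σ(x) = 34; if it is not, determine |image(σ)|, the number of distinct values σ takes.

Since 47 is prime, the nonzero elements of ℤ/47ℤ form a cyclic group of order 46.
As gcd(45, 46) = 1, raising to the 45th power is a bijection on this group: if u^45 ≡ v^45 then (uv^{−1})^45 = 1, and the only element of order dividing gcd(45, 46) = 1 is 1, so u = v.
With σ(0) = 0 this makes σ injective on all of ℤ/47ℤ, hence bijective (finite equal-size domain and codomain). In particular σ is bijective.
Since σ is bijective, we find the preimage of 34. The inverse of x ↦ x^45 on (ℤ/47ℤ)^× is x ↦ x^45, because 45·45 = 2025 = 44·46 + 1 ≡ 1 (mod 46) and x^{46} = 1 for x ≠ 0 (Fermat). So σ⁻¹(34) = 34^45 mod 47.
Repeated squaring mod 47: 34^1 ≡ 34, 34^2 ≡ 34² = 1156 ≡ 28, 34^4 ≡ 28² = 784 ≡ 32, 34^8 ≡ 32² = 1024 ≡ 37, 34^16 ≡ 37² = 1369 ≡ 6, 34^32 ≡ 6² = 36. Since 45 = 32 + 8 + 4 + 1, 34^45 ≡ 36·37·32·34: 36·37 = 1332 ≡ 16, then 16·32 = 512 ≡ 42, then 42·34 = 1428 ≡ 18. So 34^45 ≡ 18 (mod 47).
Hence σ⁻¹(34) = 18.

18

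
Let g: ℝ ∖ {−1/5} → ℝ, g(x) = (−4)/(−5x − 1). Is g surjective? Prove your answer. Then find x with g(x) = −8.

-3/10

If g(x) = 0, cross-multiplying gives −5(−4) = 0(−5x − 1), which simplifies to 20 = 0 — false.  So 0 has no preimage and g is not surjective.
Solving g(x) = −8: cross-multiplying gives −4 = −8(−5x − 1), which rearranges to −40x = 12, so x = −3/10.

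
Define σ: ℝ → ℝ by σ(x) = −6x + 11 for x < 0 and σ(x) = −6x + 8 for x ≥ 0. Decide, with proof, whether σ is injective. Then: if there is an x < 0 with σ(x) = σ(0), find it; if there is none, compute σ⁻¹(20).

-3/2

Both pieces are strictly decreasing (slopes −6 and −6), so each is injective on its own interval.
The left piece maps (−∞, 0) onto (11, ∞); the right piece maps [0, ∞) onto (−∞, 8].
These images are disjoint, so no value is attained by both pieces. Hence σ is injective.
Because the two images are disjoint, no x < 0 has σ(x) = σ(0), so we compute σ⁻¹(20): 20 lies in (11, ∞), so solve −6x + 11 = 20: x = (20 − 11)/(−6) = −3/2.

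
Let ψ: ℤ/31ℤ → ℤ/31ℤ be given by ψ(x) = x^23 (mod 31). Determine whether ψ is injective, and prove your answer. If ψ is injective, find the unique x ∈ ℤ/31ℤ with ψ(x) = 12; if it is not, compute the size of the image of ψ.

11

Since 31 is prime, the nonzero elements of ℤ/31ℤ form a cyclic group of order 30.
As gcd(23, 30) = 1, raising to the 23rd power is a bijection on this group: if u^23 ≡ v^23 then (uv^{−1})^23 = 1, and the only element of order dividing gcd(23, 30) = 1 is 1, so u = v.
With ψ(0) = 0 this makes ψ injective on all of ℤ/31ℤ, hence bijective (finite equal-size domain and codomain). In particular ψ is injective.
Since ψ is injective, we find the preimage of 12. The inverse of x ↦ x^23 on (ℤ/31ℤ)^× is x ↦ x^17, because 23·17 = 391 = 13·30 + 1 ≡ 1 (mod 30) and x^{30} = 1 for x ≠ 0 (Fermat). So ψ⁻¹(12) = 12^17 mod 31.
Repeated squaring mod 31: 12^1 ≡ 12, 12^2 ≡ 12² = 144 ≡ 20, 12^4 ≡ 20² = 400 ≡ 28, 12^8 ≡ 28² = 784 ≡ 9, 12^16 ≡ 9² = 81 ≡ 19. Since 17 = 16 + 1, 12^17 ≡ 19·12: 19·12 = 228 ≡ 11. So 12^17 ≡ 11 (mod 31).
Hence ψ⁻¹(12) = 11.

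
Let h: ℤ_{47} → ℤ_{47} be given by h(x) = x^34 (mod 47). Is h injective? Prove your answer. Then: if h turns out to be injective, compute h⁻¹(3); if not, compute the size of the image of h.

h(23): Repeated squaring mod 47: 23^1 ≡ 23, 23^2 ≡ 23² = 529 ≡ 12, 23^4 ≡ 12² = 144 ≡ 3, 23^8 ≡ 3² = 9, 23^16 ≡ 9² = 81 ≡ 34, 23^32 ≡ 34² = 1156 ≡ 28. Since 34 = 32 + 2, 23^34 ≡ 28·12: 28·12 = 336 ≡ 7. So 23^34 ≡ 7 (mod 47).
h(24): Repeated squaring mod 47: 24^1 ≡ 24, 24^2 ≡ 24² = 576 ≡ 12, 24^4 ≡ 12² = 144 ≡ 3, 24^8 ≡ 3² = 9, 24^16 ≡ 9² = 81 ≡ 34, 24^32 ≡ 34² = 1156 ≡ 28. Since 34 = 32 + 2, 24^34 ≡ 28·12: 28·12 = 336 ≡ 7. So 24^34 ≡ 7 (mod 47).
So h(23) = h(24) = 7 while 23 ≠ 24, therefore h is not injective.
Since h is not injective, we determine |image(h)|. Computing x^34 mod 47 for each x (by repeated squaring, reducing mod 47 at every step), the values h(0), h(1), …, h(46) are: 0, 1, 27, 4, 24, 34, 14, 36, 37, 16, 25, 8, 2, 21, 32, 42, 12, 6, 9, 18, 17, 3, 28, 7, 7, 28, 3, 17, 18, 9, 6, 12, 42, 32, 21, 2, 8, 25, 16, 37, 36, 14, 34, 24, 4, 27, 1.
The distinct values are {0, 1, 2, 3, 4, 6, 7, 8, 9, 12, 14, 16, 17, 18, 21, 24, 25, 27, 28, 32, 34, 36, 37, 42}; there are 24 of them.

24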